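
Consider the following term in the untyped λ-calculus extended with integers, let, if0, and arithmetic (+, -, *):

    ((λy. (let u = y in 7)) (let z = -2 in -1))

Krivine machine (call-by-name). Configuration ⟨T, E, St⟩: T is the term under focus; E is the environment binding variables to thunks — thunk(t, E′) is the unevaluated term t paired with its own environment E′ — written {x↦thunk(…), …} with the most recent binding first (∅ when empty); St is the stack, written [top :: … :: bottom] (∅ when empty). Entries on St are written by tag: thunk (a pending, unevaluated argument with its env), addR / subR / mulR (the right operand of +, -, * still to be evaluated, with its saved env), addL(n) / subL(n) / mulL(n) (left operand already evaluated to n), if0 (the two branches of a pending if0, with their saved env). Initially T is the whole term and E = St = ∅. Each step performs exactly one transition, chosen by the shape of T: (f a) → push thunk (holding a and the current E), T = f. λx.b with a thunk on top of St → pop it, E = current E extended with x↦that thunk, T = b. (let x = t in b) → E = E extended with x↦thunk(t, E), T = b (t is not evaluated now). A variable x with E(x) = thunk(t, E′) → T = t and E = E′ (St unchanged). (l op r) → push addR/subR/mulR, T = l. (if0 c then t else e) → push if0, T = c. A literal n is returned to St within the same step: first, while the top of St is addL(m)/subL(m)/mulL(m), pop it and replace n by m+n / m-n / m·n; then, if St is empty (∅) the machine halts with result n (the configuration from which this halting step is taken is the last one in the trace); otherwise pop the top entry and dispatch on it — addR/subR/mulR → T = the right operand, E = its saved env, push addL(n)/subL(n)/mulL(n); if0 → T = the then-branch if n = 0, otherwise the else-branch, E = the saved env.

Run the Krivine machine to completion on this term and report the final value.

Answer: 7

Execution trace:
0. [T=((λy. (let u = y in 7)) (let z = -2 in -1)) | E=∅ | St=∅]
1. [T=(λy. (let u = y in 7)) | E=∅ | St=[thunk]]
2. [T=(let u = y in 7) | E={y↦thunk((let z = -2 in -1), ∅)} | St=∅]
3. [T=7 | E={u↦thunk(y, {y↦thunk((let z = -2 in -1), ∅)}), y↦thunk((let z = -2 in -1), ∅)} | St=∅]
→ final value 7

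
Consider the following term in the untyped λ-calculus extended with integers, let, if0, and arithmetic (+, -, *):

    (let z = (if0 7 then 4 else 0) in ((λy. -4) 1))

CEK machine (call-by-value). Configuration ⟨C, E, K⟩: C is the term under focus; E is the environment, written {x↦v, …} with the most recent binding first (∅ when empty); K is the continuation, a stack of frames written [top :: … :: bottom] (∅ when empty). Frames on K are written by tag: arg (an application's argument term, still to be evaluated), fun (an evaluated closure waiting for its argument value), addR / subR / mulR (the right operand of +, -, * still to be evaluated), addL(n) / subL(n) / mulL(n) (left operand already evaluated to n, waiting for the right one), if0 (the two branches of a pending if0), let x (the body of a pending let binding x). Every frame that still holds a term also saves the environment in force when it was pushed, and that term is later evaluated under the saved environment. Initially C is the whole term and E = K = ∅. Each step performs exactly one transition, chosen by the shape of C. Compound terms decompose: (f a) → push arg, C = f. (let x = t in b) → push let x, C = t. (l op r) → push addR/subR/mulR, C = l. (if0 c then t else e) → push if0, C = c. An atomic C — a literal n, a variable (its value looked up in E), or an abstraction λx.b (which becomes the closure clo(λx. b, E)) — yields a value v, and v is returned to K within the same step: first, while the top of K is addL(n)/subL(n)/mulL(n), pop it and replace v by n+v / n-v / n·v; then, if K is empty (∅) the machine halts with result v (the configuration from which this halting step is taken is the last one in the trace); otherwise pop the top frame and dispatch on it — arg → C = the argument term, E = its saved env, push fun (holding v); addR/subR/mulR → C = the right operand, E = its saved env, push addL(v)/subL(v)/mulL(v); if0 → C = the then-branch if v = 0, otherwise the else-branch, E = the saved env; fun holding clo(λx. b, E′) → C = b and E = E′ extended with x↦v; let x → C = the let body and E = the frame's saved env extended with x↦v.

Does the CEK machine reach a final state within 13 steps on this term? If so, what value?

[0] ⟨C=(let z = (if0 7 then 4 else 0) in ((λy. -4) 1)); E=∅; K=∅⟩
[1] ⟨C=(if0 7 then 4 else 0); E=∅; K=[let z]⟩
[2] ⟨C=7; E=∅; K=[if0 :: let z]⟩
[3] ⟨C=0; E=∅; K=[let z]⟩
[4] ⟨C=((λy. -4) 1); E={z↦0}; K=∅⟩
[5] ⟨C=(λy. -4); E={z↦0}; K=[arg]⟩
[6] ⟨C=1; E={z↦0}; K=[fun]⟩
[7] ⟨C=-4; E={y↦1, z↦0}; K=∅⟩
→ final value -4

Answer: -4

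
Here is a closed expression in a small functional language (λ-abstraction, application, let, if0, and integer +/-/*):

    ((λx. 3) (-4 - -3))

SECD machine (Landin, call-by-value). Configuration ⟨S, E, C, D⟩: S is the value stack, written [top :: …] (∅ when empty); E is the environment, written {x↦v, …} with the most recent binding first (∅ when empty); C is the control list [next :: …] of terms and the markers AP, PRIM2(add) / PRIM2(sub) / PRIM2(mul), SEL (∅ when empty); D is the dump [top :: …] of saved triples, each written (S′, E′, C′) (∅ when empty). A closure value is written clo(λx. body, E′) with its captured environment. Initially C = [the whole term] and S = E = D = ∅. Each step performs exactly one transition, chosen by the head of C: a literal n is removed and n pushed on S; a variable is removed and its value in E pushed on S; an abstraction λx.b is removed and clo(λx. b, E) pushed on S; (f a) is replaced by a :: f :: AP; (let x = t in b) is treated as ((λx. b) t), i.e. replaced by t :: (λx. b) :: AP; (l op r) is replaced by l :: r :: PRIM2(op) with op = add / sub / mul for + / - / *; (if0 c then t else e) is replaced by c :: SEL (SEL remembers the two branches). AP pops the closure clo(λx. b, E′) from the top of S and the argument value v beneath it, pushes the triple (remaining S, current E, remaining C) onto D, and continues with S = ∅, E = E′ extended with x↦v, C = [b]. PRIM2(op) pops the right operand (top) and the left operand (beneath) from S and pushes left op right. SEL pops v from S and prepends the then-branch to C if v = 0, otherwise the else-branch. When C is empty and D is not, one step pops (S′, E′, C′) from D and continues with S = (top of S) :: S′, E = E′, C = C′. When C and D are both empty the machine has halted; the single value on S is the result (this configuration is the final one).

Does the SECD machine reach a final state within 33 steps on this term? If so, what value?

[0] ⟨S=∅; E=∅; C=[((λx. 3) (-4 - -3))]; D=∅⟩
[1] ⟨S=∅; E=∅; C=[(-4 - -3) :: (λx. 3) :: AP]; D=∅⟩
[2] ⟨S=∅; E=∅; C=[-4 :: -3 :: PRIM2(sub) :: (λx. 3) :: AP]; D=∅⟩
[3] ⟨S=[-4]; E=∅; C=[-3 :: PRIM2(sub) :: (λx. 3) :: AP]; D=∅⟩
[4] ⟨S=[-3 :: -4]; E=∅; C=[PRIM2(sub) :: (λx. 3) :: AP]; D=∅⟩
[5] ⟨S=[-1]; E=∅; C=[(λx. 3) :: AP]; D=∅⟩
[6] ⟨S=[clo(λx. 3, ∅) :: -1]; E=∅; C=[AP]; D=∅⟩
[7] ⟨S=∅; E={x↦-1}; C=[3]; D=[(∅, ∅, ∅)]⟩
[8] ⟨S=[3]; E={x↦-1}; C=∅; D=[(∅, ∅, ∅)]⟩
[9] ⟨S=[3]; E=∅; C=∅; D=∅⟩
→ final value 3

Answer: 3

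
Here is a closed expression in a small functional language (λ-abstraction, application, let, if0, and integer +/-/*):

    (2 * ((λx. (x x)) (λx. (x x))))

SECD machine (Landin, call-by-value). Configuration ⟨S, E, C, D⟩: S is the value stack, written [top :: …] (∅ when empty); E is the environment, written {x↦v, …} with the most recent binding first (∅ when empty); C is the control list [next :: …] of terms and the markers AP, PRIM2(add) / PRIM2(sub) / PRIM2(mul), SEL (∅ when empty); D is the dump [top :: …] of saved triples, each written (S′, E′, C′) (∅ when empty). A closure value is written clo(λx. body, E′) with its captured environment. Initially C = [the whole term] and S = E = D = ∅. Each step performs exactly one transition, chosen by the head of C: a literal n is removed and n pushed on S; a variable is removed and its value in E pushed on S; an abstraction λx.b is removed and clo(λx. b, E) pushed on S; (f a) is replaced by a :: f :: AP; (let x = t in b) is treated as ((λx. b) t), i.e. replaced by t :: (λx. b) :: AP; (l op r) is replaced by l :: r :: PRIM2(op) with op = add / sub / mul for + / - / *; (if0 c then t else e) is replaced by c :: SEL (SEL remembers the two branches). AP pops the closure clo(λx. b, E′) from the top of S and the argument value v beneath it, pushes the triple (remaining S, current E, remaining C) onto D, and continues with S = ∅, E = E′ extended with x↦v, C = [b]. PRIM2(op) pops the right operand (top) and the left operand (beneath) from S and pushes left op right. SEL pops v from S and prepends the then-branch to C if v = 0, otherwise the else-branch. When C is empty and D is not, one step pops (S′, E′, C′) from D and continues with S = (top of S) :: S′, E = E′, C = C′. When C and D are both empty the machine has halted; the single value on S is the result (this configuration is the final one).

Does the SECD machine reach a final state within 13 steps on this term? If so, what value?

0. [S=∅ | E=∅ | C=[(2 * ((λx. (x x)) (λx. (x x))))] | D=∅]
1. [S=∅ | E=∅ | C=[2 :: ((λx. (x x)) (λx. (x x))) :: PRIM2(mul)] | D=∅]
2. [S=[2] | E=∅ | C=[((λx. (x x)) (λx. (x x))) :: PRIM2(mul)] | D=∅]
3. [S=[2] | E=∅ | C=[(λx. (x x)) :: (λx. (x x)) :: AP :: PRIM2(mul)] | D=∅]
4. [S=[clo(λx. (x x), ∅) :: 2] | E=∅ | C=[(λx. (x x)) :: AP :: PRIM2(mul)] | D=∅]
5. [S=[clo(λx. (x x), ∅) :: clo(λx. (x x), ∅) :: 2] | E=∅ | C=[AP :: PRIM2(mul)] | D=∅]
6. [S=∅ | E={x↦clo(λx. (x x), ∅)} | C=[(x x)] | D=[([2], ∅, [PRIM2(mul)])]]
7. [S=∅ | E={x↦clo(λx. (x x), ∅)} | C=[x :: x :: AP] | D=[([2], ∅, [PRIM2(mul)])]]
8. [S=[clo(λx. (x x), ∅)] | E={x↦clo(λx. (x x), ∅)} | C=[x :: AP] | D=[([2], ∅, [PRIM2(mul)])]]
9. [S=[clo(λx. (x x), ∅) :: clo(λx. (x x), ∅)] | E={x↦clo(λx. (x x), ∅)} | C=[AP] | D=[([2], ∅, [PRIM2(mul)])]]
10. [S=∅ | E={x↦clo(λx. (x x), ∅)} | C=[(x x)] | D=[(∅, {x↦clo(λx. (x x), ∅)}, ∅) :: ([2], ∅, [PRIM2(mul)])]]
11. [S=∅ | E={x↦clo(λx. (x x), ∅)} | C=[x :: x :: AP] | D=[(∅, {x↦clo(λx. (x x), ∅)}, ∅) :: ([2], ∅, [PRIM2(mul)])]]
12. [S=[clo(λx. (x x), ∅)] | E={x↦clo(λx. (x x), ∅)} | C=[x :: AP] | D=[(∅, {x↦clo(λx. (x x), ∅)}, ∅) :: ([2], ∅, [PRIM2(mul)])]]
13. [S=[clo(λx. (x x), ∅) :: clo(λx. (x x), ∅)] | E={x↦clo(λx. (x x), ∅)} | C=[AP] | D=[(∅, {x↦clo(λx. (x x), ∅)}, ∅) :: ([2], ∅, [PRIM2(mul)])]]
→ 13 transitions taken and the configuration is still not final: no result within 13 steps

Answer: DIVERGES (no final state within 13 steps)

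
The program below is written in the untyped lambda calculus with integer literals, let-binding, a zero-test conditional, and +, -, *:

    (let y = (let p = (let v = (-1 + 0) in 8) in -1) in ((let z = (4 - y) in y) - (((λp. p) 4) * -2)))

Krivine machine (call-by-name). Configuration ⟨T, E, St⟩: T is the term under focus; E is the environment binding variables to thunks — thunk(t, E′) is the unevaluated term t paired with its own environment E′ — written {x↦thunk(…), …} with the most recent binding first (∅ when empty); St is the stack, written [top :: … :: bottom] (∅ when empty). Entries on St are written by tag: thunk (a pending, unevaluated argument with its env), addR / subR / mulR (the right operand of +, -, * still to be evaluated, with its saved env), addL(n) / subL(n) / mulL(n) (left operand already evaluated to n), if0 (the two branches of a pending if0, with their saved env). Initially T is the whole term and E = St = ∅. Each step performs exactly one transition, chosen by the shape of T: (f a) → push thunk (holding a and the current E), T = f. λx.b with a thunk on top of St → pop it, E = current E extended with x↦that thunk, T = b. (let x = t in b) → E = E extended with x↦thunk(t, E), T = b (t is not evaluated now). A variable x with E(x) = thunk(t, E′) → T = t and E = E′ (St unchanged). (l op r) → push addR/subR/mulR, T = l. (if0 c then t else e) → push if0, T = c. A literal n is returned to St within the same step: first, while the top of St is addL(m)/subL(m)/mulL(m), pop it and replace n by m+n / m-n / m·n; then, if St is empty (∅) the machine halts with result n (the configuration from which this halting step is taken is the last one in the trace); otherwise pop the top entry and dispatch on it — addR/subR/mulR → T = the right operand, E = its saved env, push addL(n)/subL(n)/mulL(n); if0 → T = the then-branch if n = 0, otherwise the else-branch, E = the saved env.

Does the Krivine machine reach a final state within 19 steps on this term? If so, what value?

step 0: <T=(let y = (let p = (let v = (-1 + 0) in 8) in -1) in ((let z = (4 - y) in y) - (((λp. p) 4) * -2))), E=∅, St=∅>
step 1: <T=((let z = (4 - y) in y) - (((λp. p) 4) * -2)), E={y↦thunk((let p = (let v = (-1 + 0) in 8) in -1), ∅)}, St=∅>
step 2: <T=(let z = (4 - y) in y), E={y↦thunk((let p = (let v = (-1 + 0) in 8) in -1), ∅)}, St=[subR]>
step 3: <T=y, E={z↦thunk((4 - y), {y↦thunk((let p = (let v = (-1 + 0) in 8) in -1), ∅)}), y↦thunk((let p = (let v = (-1 + 0) in 8) in -1), ∅)}, St=[subR]>
step 4: <T=(let p = (let v = (-1 + 0) in 8) in -1), E=∅, St=[subR]>
step 5: <T=-1, E={p↦thunk((let v = (-1 + 0) in 8), ∅)}, St=[subR]>
step 6: <T=(((λp. p) 4) * -2), E={y↦thunk((let p = (let v = (-1 + 0) in 8) in -1), ∅)}, St=[subL(-1)]>
step 7: <T=((λp. p) 4), E={y↦thunk((let p = (let v = (-1 + 0) in 8) in -1), ∅)}, St=[mulR :: subL(-1)]>
step 8: <T=(λp. p), E={y↦thunk((let p = (let v = (-1 + 0) in 8) in -1), ∅)}, St=[thunk :: mulR :: subL(-1)]>
step 9: <T=p, E={p↦thunk(4, {y↦thunk((let p = (let v = (-1 + 0) in 8) in -1), ∅)}), y↦thunk((let p = (let v = (-1 + 0) in 8) in -1), ∅)}, St=[mulR :: subL(-1)]>
step 10: <T=4, E={y↦thunk((let p = (let v = (-1 + 0) in 8) in -1), ∅)}, St=[mulR :: subL(-1)]>
step 11: <T=-2, E={y↦thunk((let p = (let v = (-1 + 0) in 8) in -1), ∅)}, St=[mulL(4) :: subL(-1)]>
→ final value 7

Answer: 7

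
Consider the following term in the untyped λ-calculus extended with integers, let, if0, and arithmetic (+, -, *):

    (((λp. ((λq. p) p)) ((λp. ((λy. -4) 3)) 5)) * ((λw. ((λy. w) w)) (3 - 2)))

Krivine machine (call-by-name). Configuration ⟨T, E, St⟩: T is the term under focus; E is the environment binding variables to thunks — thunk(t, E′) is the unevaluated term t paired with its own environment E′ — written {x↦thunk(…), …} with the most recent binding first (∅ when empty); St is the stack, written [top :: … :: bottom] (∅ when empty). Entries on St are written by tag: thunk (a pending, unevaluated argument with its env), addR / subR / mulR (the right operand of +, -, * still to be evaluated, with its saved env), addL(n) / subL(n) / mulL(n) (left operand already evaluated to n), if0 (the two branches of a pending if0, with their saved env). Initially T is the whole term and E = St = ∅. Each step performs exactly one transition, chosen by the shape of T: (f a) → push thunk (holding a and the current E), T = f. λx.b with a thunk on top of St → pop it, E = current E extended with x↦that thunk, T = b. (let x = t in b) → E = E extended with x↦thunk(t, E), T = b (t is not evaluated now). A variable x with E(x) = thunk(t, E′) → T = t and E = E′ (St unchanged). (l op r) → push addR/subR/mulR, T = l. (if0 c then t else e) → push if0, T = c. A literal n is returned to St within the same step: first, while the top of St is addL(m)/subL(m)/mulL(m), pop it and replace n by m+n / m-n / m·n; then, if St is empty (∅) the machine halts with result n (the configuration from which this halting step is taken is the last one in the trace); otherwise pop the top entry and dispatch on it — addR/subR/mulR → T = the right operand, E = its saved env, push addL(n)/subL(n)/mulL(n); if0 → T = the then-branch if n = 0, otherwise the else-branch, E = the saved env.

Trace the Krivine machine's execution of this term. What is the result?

Answer: -4

Execution trace:
[0] [T=(((λp. ((λq. p) p)) ((λp. ((λy. -4) 3)) 5)) * ((λw. ((λy. w) w)) (3 - 2))) | E=∅ | St=∅]
[1] [T=((λp. ((λq. p) p)) ((λp. ((λy. -4) 3)) 5)) | E=∅ | St=[mulR]]
[2] [T=(λp. ((λq. p) p)) | E=∅ | St=[thunk :: mulR]]
[3] [T=((λq. p) p) | E={p↦thunk(((λp. ((λy. -4) 3)) 5), ∅)} | St=[mulR]]
[4] [T=(λq. p) | E={p↦thunk(((λp. ((λy. -4) 3)) 5), ∅)} | St=[thunk :: mulR]]
[5] [T=p | E={q↦thunk(p, {p↦thunk(((λp. ((λy. -4) 3)) 5), ∅)}), p↦thunk(((λp. ((λy. -4) 3)) 5), ∅)} | St=[mulR]]
[6] [T=((λp. ((λy. -4) 3)) 5) | E=∅ | St=[mulR]]
[7] [T=(λp. ((λy. -4) 3)) | E=∅ | St=[thunk :: mulR]]
[8] [T=((λy. -4) 3) | E={p↦thunk(5, ∅)} | St=[mulR]]
[9] [T=(λy. -4) | E={p↦thunk(5, ∅)} | St=[thunk :: mulR]]
[10] [T=-4 | E={y↦thunk(3, {p↦thunk(5, ∅)}), p↦thunk(5, ∅)} | St=[mulR]]
[11] [T=((λw. ((λy. w) w)) (3 - 2)) | E=∅ | St=[mulL(-4)]]
[12] [T=(λw. ((λy. w) w)) | E=∅ | St=[thunk :: mulL(-4)]]
[13] [T=((λy. w) w) | E={w↦thunk((3 - 2), ∅)} | St=[mulL(-4)]]
[14] [T=(λy. w) | E={w↦thunk((3 - 2), ∅)} | St=[thunk :: mulL(-4)]]
[15] [T=w | E={y↦thunk(w, {w↦thunk((3 - 2), ∅)}), w↦thunk((3 - 2), ∅)} | St=[mulL(-4)]]
[16] [T=(3 - 2) | E=∅ | St=[mulL(-4)]]
[17] [T=3 | E=∅ | St=[subR :: mulL(-4)]]
[18] [T=2 | E=∅ | St=[subL(3) :: mulL(-4)]]
→ final value -4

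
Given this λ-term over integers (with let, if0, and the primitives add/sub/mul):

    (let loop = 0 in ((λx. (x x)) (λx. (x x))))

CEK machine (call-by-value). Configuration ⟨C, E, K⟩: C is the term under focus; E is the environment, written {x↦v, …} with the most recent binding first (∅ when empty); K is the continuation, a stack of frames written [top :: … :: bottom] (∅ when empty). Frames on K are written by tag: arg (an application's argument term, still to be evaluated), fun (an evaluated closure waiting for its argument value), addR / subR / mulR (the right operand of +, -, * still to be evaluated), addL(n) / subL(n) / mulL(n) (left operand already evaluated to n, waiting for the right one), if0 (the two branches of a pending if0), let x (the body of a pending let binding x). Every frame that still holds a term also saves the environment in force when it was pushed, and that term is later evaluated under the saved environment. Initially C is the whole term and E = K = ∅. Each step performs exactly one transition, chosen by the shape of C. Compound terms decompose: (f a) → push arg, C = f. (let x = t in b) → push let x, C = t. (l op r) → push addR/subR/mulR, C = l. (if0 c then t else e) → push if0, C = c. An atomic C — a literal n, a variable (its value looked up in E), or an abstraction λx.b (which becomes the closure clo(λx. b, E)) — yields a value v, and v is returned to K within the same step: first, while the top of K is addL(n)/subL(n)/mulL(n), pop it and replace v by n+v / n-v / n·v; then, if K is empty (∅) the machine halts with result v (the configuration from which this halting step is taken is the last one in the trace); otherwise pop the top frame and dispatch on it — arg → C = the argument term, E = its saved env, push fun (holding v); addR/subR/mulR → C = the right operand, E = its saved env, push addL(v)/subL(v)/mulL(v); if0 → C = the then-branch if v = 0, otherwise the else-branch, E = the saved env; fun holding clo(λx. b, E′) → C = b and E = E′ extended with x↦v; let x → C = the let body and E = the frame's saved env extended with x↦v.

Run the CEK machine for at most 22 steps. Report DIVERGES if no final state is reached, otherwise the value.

t=0: [C=(let loop = 0 in ((λx. (x x)) (λx. (x x)))) | E=∅ | K=∅]
t=1: [C=0 | E=∅ | K=[let loop]]
t=2: [C=((λx. (x x)) (λx. (x x))) | E={loop↦0} | K=∅]
t=3: [C=(λx. (x x)) | E={loop↦0} | K=[arg]]
t=4: [C=(λx. (x x)) | E={loop↦0} | K=[fun]]
t=5: [C=(x x) | E={x↦clo(λx. (x x), {loop↦0}), loop↦0} | K=∅]
t=6: [C=x | E={x↦clo(λx. (x x), {loop↦0}), loop↦0} | K=[arg]]
t=7: [C=x | E={x↦clo(λx. (x x), {loop↦0}), loop↦0} | K=[fun]]
… configuration repeats with period 3 (steps 5–7 recur indefinitely) …

Answer: DIVERGES (no final state within 22 steps)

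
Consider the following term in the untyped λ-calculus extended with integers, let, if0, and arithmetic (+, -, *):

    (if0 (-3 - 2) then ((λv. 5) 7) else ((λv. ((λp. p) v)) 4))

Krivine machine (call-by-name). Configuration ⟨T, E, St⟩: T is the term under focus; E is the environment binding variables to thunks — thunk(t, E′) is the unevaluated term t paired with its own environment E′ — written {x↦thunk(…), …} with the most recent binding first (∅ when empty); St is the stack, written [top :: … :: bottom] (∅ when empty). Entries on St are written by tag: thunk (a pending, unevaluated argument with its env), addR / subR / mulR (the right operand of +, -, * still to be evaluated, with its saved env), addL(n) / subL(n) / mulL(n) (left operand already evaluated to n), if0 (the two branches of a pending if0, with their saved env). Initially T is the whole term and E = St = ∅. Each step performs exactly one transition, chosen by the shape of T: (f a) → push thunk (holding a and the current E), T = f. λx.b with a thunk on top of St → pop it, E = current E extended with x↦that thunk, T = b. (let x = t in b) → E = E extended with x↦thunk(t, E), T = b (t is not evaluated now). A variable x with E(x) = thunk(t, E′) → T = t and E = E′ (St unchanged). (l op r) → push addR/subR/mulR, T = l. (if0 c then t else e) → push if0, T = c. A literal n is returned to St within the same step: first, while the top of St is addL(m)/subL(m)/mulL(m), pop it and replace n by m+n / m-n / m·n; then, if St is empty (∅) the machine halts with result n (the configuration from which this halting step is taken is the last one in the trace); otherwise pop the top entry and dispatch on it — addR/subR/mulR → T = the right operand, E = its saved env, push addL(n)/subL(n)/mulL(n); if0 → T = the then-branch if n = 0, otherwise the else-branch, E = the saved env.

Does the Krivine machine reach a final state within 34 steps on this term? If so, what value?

step 0: [T=(if0 (-3 - 2) then ((λv. 5) 7) else ((λv. ((λp. p) v)) 4)) | E=∅ | St=∅]
step 1: [T=(-3 - 2) | E=∅ | St=[if0]]
step 2: [T=-3 | E=∅ | St=[subR :: if0]]
step 3: [T=2 | E=∅ | St=[subL(-3) :: if0]]
step 4: [T=((λv. ((λp. p) v)) 4) | E=∅ | St=∅]
step 5: [T=(λv. ((λp. p) v)) | E=∅ | St=[thunk]]
step 6: [T=((λp. p) v) | E={v↦thunk(4, ∅)} | St=∅]
step 7: [T=(λp. p) | E={v↦thunk(4, ∅)} | St=[thunk]]
step 8: [T=p | E={p↦thunk(v, {v↦thunk(4, ∅)}), v↦thunk(4, ∅)} | St=∅]
step 9: [T=v | E={v↦thunk(4, ∅)} | St=∅]
step 10: [T=4 | E=∅ | St=∅]
→ final value 4

Answer: 4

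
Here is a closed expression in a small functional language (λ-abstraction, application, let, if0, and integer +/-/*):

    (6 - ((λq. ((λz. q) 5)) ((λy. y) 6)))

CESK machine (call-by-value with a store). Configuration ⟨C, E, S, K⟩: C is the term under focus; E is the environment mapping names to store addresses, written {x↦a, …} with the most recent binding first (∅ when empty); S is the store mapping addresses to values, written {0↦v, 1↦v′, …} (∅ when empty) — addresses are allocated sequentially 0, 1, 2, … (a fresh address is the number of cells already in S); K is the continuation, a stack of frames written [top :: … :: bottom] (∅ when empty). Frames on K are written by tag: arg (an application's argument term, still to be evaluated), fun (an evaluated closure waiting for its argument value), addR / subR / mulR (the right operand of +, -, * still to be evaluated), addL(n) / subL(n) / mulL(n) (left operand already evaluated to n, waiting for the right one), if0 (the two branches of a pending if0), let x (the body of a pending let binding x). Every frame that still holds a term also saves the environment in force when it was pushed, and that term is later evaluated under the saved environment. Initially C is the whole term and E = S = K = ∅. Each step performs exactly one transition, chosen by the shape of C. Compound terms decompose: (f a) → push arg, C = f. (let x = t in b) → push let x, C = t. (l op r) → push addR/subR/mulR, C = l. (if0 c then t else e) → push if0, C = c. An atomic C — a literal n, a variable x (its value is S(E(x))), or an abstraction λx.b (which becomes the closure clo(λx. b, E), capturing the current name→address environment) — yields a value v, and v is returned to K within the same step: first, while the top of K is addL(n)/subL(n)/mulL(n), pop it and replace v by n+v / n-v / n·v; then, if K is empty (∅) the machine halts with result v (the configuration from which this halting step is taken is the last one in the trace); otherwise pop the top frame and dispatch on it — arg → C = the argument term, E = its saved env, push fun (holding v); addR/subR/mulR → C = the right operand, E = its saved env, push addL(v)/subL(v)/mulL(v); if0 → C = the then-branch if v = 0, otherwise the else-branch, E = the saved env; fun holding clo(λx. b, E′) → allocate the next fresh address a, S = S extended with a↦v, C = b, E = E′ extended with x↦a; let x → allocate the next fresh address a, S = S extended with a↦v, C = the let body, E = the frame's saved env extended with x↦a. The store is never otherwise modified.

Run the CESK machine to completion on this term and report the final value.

0. <C=(6 - ((λq. ((λz. q) 5)) ((λy. y) 6))), E=∅, S=∅, K=∅>
1. <C=6, E=∅, S=∅, K=[subR]>
2. <C=((λq. ((λz. q) 5)) ((λy. y) 6)), E=∅, S=∅, K=[subL(6)]>
3. <C=(λq. ((λz. q) 5)), E=∅, S=∅, K=[arg :: subL(6)]>
4. <C=((λy. y) 6), E=∅, S=∅, K=[fun :: subL(6)]>
5. <C=(λy. y), E=∅, S=∅, K=[arg :: fun :: subL(6)]>
6. <C=6, E=∅, S=∅, K=[fun :: fun :: subL(6)]>
7. <C=y, E={y↦0}, S={0↦6}, K=[fun :: subL(6)]>
8. <C=((λz. q) 5), E={q↦1}, S={0↦6, 1↦6}, K=[subL(6)]>
9. <C=(λz. q), E={q↦1}, S={0↦6, 1↦6}, K=[arg :: subL(6)]>
10. <C=5, E={q↦1}, S={0↦6, 1↦6}, K=[fun :: subL(6)]>
11. <C=q, E={z↦2, q↦1}, S={0↦6, 1↦6, 2↦5}, K=[subL(6)]>
→ final value 0

Answer: 0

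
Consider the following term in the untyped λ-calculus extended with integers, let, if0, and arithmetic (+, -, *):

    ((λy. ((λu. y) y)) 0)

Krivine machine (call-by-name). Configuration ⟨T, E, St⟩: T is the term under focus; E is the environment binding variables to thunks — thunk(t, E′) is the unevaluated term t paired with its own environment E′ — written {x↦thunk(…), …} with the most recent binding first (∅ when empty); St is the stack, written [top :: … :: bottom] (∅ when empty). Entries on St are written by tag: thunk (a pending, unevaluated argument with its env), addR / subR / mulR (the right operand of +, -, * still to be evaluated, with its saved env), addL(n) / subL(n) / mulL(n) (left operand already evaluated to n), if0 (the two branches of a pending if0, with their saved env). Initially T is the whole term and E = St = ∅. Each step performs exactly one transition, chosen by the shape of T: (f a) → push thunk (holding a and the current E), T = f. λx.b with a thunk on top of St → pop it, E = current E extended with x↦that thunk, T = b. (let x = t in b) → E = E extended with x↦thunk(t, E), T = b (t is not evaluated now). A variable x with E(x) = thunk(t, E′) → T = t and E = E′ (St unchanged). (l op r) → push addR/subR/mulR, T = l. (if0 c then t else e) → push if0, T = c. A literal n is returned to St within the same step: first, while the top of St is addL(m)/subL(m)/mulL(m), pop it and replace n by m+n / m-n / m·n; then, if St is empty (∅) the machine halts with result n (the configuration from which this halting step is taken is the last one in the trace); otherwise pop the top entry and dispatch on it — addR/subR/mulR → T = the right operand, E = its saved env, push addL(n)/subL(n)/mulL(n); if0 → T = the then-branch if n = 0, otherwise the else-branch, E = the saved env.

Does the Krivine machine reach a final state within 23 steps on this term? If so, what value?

Answer: 0

Execution trace:
step 0: <T=((λy. ((λu. y) y)) 0), E=∅, St=∅>
step 1: <T=(λy. ((λu. y) y)), E=∅, St=[thunk]>
step 2: <T=((λu. y) y), E={y↦thunk(0, ∅)}, St=∅>
step 3: <T=(λu. y), E={y↦thunk(0, ∅)}, St=[thunk]>
step 4: <T=y, E={u↦thunk(y, {y↦thunk(0, ∅)}), y↦thunk(0, ∅)}, St=∅>
step 5: <T=0, E=∅, St=∅>
→ final value 0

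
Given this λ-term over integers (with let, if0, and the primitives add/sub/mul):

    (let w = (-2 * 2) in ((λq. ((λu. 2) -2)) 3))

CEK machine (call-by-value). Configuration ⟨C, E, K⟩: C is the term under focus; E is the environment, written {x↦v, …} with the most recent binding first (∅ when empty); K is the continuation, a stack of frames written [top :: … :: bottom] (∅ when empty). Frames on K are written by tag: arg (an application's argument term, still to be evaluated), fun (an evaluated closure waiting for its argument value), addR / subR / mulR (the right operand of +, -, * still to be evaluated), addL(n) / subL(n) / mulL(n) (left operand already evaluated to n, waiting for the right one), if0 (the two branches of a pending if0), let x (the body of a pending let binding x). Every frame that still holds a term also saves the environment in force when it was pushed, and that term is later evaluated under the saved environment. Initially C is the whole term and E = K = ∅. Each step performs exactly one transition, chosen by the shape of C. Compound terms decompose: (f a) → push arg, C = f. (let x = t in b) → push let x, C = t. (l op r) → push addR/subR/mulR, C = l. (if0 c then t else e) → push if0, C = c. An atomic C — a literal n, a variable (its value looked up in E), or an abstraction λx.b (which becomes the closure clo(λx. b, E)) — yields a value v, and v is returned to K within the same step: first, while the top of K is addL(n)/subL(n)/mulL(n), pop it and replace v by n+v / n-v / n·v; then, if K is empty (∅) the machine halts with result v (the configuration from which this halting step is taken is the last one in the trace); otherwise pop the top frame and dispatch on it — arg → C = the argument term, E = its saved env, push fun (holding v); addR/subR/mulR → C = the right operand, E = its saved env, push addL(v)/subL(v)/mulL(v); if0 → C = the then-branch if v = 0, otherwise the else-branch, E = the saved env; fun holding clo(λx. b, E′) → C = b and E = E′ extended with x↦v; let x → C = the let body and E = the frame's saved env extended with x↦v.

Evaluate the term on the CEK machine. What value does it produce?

Answer: 2

Derivation:
t=0: [C=(let w = (-2 * 2) in ((λq. ((λu. 2) -2)) 3)) | E=∅ | K=∅]
t=1: [C=(-2 * 2) | E=∅ | K=[let w]]
t=2: [C=-2 | E=∅ | K=[mulR :: let w]]
t=3: [C=2 | E=∅ | K=[mulL(-2) :: let w]]
t=4: [C=((λq. ((λu. 2) -2)) 3) | E={w↦-4} | K=∅]
t=5: [C=(λq. ((λu. 2) -2)) | E={w↦-4} | K=[arg]]
t=6: [C=3 | E={w↦-4} | K=[fun]]
t=7: [C=((λu. 2) -2) | E={q↦3, w↦-4} | K=∅]
t=8: [C=(λu. 2) | E={q↦3, w↦-4} | K=[arg]]
t=9: [C=-2 | E={q↦3, w↦-4} | K=[fun]]
t=10: [C=2 | E={u↦-2, q↦3, w↦-4} | K=∅]
→ final value 2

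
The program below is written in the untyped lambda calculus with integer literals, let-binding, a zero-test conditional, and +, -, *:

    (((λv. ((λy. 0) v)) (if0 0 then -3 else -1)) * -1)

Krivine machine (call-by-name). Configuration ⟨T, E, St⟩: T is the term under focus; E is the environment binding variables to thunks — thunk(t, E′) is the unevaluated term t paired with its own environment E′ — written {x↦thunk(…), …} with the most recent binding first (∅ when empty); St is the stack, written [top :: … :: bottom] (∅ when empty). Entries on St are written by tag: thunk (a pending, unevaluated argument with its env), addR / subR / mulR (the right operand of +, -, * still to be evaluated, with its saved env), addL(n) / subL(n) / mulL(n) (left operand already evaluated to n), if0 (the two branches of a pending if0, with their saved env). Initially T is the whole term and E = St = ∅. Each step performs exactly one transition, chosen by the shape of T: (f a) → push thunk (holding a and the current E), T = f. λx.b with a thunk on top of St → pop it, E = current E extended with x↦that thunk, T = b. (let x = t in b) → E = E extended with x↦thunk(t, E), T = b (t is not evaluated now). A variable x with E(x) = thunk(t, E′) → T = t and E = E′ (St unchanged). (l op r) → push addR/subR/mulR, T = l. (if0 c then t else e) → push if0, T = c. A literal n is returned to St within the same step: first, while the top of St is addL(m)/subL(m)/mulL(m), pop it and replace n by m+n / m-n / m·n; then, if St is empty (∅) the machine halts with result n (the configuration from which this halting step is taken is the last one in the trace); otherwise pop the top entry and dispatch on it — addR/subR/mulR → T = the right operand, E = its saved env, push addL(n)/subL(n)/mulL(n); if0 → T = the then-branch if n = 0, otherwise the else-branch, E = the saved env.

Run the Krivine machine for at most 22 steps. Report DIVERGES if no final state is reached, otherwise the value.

t=0: <T=(((λv. ((λy. 0) v)) (if0 0 then -3 else -1)) * -1), E=∅, St=∅>
t=1: <T=((λv. ((λy. 0) v)) (if0 0 then -3 else -1)), E=∅, St=[mulR]>
t=2: <T=(λv. ((λy. 0) v)), E=∅, St=[thunk :: mulR]>
t=3: <T=((λy. 0) v), E={v↦thunk((if0 0 then -3 else -1), ∅)}, St=[mulR]>
t=4: <T=(λy. 0), E={v↦thunk((if0 0 then -3 else -1), ∅)}, St=[thunk :: mulR]>
t=5: <T=0, E={y↦thunk(v, {v↦thunk((if0 0 then -3 else -1), ∅)}), v↦thunk((if0 0 then -3 else -1), ∅)}, St=[mulR]>
t=6: <T=-1, E=∅, St=[mulL(0)]>
→ final value 0

Answer: 0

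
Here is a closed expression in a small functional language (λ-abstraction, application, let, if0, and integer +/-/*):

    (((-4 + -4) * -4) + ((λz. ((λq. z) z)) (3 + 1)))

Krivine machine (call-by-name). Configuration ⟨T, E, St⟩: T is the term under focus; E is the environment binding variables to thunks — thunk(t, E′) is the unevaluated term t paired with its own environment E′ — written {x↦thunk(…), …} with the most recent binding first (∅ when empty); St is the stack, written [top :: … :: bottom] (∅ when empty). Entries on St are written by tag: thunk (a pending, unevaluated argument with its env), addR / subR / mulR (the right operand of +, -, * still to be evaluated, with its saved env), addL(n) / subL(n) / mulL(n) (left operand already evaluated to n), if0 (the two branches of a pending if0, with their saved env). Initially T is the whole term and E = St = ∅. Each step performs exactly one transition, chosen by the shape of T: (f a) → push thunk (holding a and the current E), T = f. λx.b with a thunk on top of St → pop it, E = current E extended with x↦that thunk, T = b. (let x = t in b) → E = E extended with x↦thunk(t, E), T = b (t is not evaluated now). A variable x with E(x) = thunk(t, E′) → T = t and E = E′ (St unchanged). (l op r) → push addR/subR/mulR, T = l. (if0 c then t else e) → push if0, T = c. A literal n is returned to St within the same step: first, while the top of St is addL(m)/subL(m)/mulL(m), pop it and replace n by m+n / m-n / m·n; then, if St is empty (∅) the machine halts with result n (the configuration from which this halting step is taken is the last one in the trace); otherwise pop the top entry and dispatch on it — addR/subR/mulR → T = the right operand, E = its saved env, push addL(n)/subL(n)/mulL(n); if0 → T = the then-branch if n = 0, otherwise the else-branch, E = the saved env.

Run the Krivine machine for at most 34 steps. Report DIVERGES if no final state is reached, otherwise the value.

[0] ⟨T=(((-4 + -4) * -4) + ((λz. ((λq. z) z)) (3 + 1))); E=∅; St=∅⟩
[1] ⟨T=((-4 + -4) * -4); E=∅; St=[addR]⟩
[2] ⟨T=(-4 + -4); E=∅; St=[mulR :: addR]⟩
[3] ⟨T=-4; E=∅; St=[addR :: mulR :: addR]⟩
[4] ⟨T=-4; E=∅; St=[addL(-4) :: mulR :: addR]⟩
[5] ⟨T=-4; E=∅; St=[mulL(-8) :: addR]⟩
[6] ⟨T=((λz. ((λq. z) z)) (3 + 1)); E=∅; St=[addL(32)]⟩
[7] ⟨T=(λz. ((λq. z) z)); E=∅; St=[thunk :: addL(32)]⟩
[8] ⟨T=((λq. z) z); E={z↦thunk((3 + 1), ∅)}; St=[addL(32)]⟩
[9] ⟨T=(λq. z); E={z↦thunk((3 + 1), ∅)}; St=[thunk :: addL(32)]⟩
[10] ⟨T=z; E={q↦thunk(z, {z↦thunk((3 + 1), ∅)}), z↦thunk((3 + 1), ∅)}; St=[addL(32)]⟩
[11] ⟨T=(3 + 1); E=∅; St=[addL(32)]⟩
[12] ⟨T=3; E=∅; St=[addR :: addL(32)]⟩
[13] ⟨T=1; E=∅; St=[addL(3) :: addL(32)]⟩
→ final value 36

Answer: 36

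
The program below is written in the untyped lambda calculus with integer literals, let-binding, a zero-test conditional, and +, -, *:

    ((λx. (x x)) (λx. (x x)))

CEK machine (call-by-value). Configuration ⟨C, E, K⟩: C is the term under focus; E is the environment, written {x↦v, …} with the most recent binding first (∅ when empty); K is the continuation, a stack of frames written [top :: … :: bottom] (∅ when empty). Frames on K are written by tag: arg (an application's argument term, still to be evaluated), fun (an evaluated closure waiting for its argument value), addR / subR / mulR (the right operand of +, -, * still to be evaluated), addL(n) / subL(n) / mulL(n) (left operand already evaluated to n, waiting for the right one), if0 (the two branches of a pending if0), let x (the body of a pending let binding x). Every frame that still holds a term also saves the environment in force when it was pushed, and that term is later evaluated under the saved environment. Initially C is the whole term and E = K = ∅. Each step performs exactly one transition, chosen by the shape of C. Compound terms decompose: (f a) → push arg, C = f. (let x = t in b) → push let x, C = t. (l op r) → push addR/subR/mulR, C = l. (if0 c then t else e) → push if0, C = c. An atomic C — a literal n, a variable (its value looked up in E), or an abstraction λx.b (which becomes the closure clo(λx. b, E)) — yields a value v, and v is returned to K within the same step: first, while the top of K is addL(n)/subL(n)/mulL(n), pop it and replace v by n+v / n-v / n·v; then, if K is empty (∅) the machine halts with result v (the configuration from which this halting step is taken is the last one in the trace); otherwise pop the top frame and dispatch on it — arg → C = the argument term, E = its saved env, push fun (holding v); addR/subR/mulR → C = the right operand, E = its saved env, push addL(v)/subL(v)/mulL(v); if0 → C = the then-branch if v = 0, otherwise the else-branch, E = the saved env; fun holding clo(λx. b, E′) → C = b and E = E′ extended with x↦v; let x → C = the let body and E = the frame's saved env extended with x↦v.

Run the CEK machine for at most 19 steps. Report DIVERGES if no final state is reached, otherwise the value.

Answer: DIVERGES (no final state within 19 steps)

Execution trace:
step 0: ⟨C=((λx. (x x)) (λx. (x x))); E=∅; K=∅⟩
step 1: ⟨C=(λx. (x x)); E=∅; K=[arg]⟩
step 2: ⟨C=(λx. (x x)); E=∅; K=[fun]⟩
step 3: ⟨C=(x x); E={x↦clo(λx. (x x), ∅)}; K=∅⟩
step 4: ⟨C=x; E={x↦clo(λx. (x x), ∅)}; K=[arg]⟩
step 5: ⟨C=x; E={x↦clo(λx. (x x), ∅)}; K=[fun]⟩
… configuration repeats with period 3 (steps 3–5 recur indefinitely) …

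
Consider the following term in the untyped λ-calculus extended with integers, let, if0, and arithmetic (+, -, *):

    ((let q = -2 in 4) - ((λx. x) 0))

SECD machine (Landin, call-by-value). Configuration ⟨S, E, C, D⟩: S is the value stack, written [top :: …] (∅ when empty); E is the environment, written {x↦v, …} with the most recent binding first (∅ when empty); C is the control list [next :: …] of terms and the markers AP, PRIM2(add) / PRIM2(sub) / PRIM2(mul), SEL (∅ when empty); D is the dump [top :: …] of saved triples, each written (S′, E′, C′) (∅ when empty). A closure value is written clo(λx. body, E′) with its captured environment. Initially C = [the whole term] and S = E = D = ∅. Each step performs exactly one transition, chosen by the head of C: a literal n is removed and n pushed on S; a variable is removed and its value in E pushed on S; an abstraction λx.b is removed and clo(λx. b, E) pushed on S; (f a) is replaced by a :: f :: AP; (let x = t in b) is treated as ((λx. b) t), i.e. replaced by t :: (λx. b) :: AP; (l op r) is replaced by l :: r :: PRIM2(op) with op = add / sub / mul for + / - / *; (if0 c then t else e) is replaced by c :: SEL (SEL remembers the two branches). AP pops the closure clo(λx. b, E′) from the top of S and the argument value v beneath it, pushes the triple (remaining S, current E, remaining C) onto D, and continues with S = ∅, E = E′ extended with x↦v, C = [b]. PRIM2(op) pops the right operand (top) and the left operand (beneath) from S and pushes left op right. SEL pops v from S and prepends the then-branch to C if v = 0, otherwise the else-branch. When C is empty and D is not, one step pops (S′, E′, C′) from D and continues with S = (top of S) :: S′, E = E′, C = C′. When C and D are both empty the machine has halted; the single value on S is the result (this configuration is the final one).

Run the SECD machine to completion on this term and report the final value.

t=0: ⟨S=∅; E=∅; C=[((let q = -2 in 4) - ((λx. x) 0))]; D=∅⟩
t=1: ⟨S=∅; E=∅; C=[(let q = -2 in 4) :: ((λx. x) 0) :: PRIM2(sub)]; D=∅⟩
t=2: ⟨S=∅; E=∅; C=[-2 :: (λq. 4) :: AP :: ((λx. x) 0) :: PRIM2(sub)]; D=∅⟩
t=3: ⟨S=[-2]; E=∅; C=[(λq. 4) :: AP :: ((λx. x) 0) :: PRIM2(sub)]; D=∅⟩
t=4: ⟨S=[clo(λq. 4, ∅) :: -2]; E=∅; C=[AP :: ((λx. x) 0) :: PRIM2(sub)]; D=∅⟩
t=5: ⟨S=∅; E={q↦-2}; C=[4]; D=[(∅, ∅, [((λx. x) 0) :: PRIM2(sub)])]⟩
t=6: ⟨S=[4]; E={q↦-2}; C=∅; D=[(∅, ∅, [((λx. x) 0) :: PRIM2(sub)])]⟩
t=7: ⟨S=[4]; E=∅; C=[((λx. x) 0) :: PRIM2(sub)]; D=∅⟩
t=8: ⟨S=[4]; E=∅; C=[0 :: (λx. x) :: AP :: PRIM2(sub)]; D=∅⟩
t=9: ⟨S=[0 :: 4]; E=∅; C=[(λx. x) :: AP :: PRIM2(sub)]; D=∅⟩
t=10: ⟨S=[clo(λx. x, ∅) :: 0 :: 4]; E=∅; C=[AP :: PRIM2(sub)]; D=∅⟩
t=11: ⟨S=∅; E={x↦0}; C=[x]; D=[([4], ∅, [PRIM2(sub)])]⟩
t=12: ⟨S=[0]; E={x↦0}; C=∅; D=[([4], ∅, [PRIM2(sub)])]⟩
t=13: ⟨S=[0 :: 4]; E=∅; C=[PRIM2(sub)]; D=∅⟩
t=14: ⟨S=[4]; E=∅; C=∅; D=∅⟩
→ final value 4

Answer: 4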